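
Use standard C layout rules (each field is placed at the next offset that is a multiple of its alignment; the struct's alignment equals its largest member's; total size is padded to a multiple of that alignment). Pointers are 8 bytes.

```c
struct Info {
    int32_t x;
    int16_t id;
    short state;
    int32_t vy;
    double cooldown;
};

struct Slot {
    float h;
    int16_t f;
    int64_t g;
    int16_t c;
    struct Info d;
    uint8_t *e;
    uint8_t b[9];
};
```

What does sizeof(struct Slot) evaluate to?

Info: @0: x [4B, align 4] → 4; @4: id [2B, align 2] → 6; @6: state [2B, align 2] → 8; @8: vy [4B, align 4] → 12; +4 pad (align 8); @16: cooldown [8B, align 8] → 24; size 24, align 8
@0: h [4B, align 4] → 4
@4: f [2B, align 2] → 6
+2 pad (align 8)
@8: g [8B, align 8] → 16
@16: c [2B, align 2] → 18
+6 pad (align 8)
@24: d [24B, align 8] → 48
@48: e [8B, align 8] → 56
@56: b [9B, align 1] → 65
+7 tail pad (align 8)
size 72, align 8

72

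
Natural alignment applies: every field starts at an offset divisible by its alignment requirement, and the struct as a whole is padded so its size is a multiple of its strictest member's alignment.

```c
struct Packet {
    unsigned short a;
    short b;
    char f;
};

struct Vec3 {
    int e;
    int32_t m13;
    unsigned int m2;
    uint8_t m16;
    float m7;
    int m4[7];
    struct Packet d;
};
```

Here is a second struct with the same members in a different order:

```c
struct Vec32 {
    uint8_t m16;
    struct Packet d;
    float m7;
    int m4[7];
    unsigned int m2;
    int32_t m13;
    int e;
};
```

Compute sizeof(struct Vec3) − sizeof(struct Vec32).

Packet: @0: a [2B, align 2] → 2; @2: b [2B, align 2] → 4; @4: f [1B, align 1] → 5; +1 tail pad (align 2); size 6, align 2
@0: e [4B, align 4] → 4
@4: m13 [4B, align 4] → 8
@8: m2 [4B, align 4] → 12
@12: m16 [1B, align 1] → 13
+3 pad (align 4)
@16: m7 [4B, align 4] → 20
@20: m4 [28B, align 4] → 48
@48: d [6B, align 2] → 54
+2 tail pad (align 4)
size 56, align 4
— Vec32 —
@0: m16 [1B, align 1] → 1
+1 pad (align 2)
@2: d [6B, align 2] → 8
@8: m7 [4B, align 4] → 12
@12: m4 [28B, align 4] → 40
@40: m2 [4B, align 4] → 44
@44: m13 [4B, align 4] → 48
@48: e [4B, align 4] → 52
size 52, align 4
56 − 52 = 4

4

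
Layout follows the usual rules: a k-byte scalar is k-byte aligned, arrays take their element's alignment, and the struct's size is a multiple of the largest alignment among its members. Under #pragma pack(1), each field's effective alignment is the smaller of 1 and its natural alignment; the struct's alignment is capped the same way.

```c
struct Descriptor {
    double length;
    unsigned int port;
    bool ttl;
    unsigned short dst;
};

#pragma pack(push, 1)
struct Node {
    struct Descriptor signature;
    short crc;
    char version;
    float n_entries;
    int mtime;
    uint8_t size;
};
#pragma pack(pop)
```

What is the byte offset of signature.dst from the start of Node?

Descriptor: @0: length [8B, align 8] → 8; @8: port [4B, align 4] → 12; @12: ttl [1B, align 1] → 13; +1 pad (align 2); @14: dst [2B, align 2] → 16; size 16, align 8
@0: signature [16B, align 1] → 16
within Descriptor: dst at 14
0 + 14 = 14

14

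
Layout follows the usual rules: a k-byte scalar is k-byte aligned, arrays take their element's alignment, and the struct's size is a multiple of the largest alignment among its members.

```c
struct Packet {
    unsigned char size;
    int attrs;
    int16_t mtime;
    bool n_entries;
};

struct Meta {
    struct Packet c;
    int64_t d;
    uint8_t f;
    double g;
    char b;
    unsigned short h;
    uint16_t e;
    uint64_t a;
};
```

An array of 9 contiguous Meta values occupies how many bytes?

504

Packet: @0: size [1B, align 1] → 1; +3 pad (align 4); @4: attrs [4B, align 4] → 8; @8: mtime [2B, align 2] → 10; @10: n_entries [1B, align 1] → 11; +1 tail pad (align 4); size 12, align 4
@0: c [12B, align 4] → 12
+4 pad (align 8)
@16: d [8B, align 8] → 24
@24: f [1B, align 1] → 25
+7 pad (align 8)
@32: g [8B, align 8] → 40
@40: b [1B, align 1] → 41
+1 pad (align 2)
@42: h [2B, align 2] → 44
@44: e [2B, align 2] → 46
+2 pad (align 8)
@48: a [8B, align 8] → 56
size 56, align 8
array of 9: 9 × 56 = 504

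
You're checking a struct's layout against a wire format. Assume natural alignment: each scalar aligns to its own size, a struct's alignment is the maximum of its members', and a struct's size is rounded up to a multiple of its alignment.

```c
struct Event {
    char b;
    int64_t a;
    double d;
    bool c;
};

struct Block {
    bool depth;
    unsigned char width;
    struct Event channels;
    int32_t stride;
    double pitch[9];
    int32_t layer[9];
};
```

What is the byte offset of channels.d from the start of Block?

Event: b at 0 (size 1, align 1) → ends 1; pad 7 to align 8 for a; a at 8 (size 8, align 8) → ends 16; d at 16 (size 8, align 8) → ends 24; c at 24 (size 1, align 1) → ends 25; tail pad 7 to reach multiple of 8; total 32 bytes, alignment 8
depth at 0 (size 1, align 1) → ends 1
width at 1 (size 1, align 1) → ends 2
pad 6 to align 8 for channels
channels at 8 (size 32, align 8) → ends 40
within Event: d at 16
8 + 16 = 24

24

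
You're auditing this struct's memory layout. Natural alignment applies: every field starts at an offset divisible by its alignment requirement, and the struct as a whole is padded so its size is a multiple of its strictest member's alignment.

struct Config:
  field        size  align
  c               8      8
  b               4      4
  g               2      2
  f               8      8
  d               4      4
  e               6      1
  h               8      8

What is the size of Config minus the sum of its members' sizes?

8

@0: c [8B, align 8] → 8
@8: b [4B, align 4] → 12
@12: g [2B, align 2] → 14
+2 pad (align 8)
@16: f [8B, align 8] → 24
@24: d [4B, align 4] → 28
@28: e [6B, align 1] → 34
+6 pad (align 8)
@40: h [8B, align 8] → 48
size 48, align 8
data bytes 40, size 48 → padding 8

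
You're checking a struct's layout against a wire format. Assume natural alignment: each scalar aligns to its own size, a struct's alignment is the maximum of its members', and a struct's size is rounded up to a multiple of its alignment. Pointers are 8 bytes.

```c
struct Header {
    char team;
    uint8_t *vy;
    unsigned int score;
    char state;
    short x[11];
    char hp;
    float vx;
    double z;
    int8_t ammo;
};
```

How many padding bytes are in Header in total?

22

@0: team [1B, align 1] → 1
+7 pad (align 8)
@8: vy [8B, align 8] → 16
@16: score [4B, align 4] → 20
@20: state [1B, align 1] → 21
+1 pad (align 2)
@22: x [22B, align 2] → 44
@44: hp [1B, align 1] → 45
+3 pad (align 4)
@48: vx [4B, align 4] → 52
+4 pad (align 8)
@56: z [8B, align 8] → 64
@64: ammo [1B, align 1] → 65
+7 tail pad (align 8)
size 72, align 8
data bytes 50, size 72 → padding 22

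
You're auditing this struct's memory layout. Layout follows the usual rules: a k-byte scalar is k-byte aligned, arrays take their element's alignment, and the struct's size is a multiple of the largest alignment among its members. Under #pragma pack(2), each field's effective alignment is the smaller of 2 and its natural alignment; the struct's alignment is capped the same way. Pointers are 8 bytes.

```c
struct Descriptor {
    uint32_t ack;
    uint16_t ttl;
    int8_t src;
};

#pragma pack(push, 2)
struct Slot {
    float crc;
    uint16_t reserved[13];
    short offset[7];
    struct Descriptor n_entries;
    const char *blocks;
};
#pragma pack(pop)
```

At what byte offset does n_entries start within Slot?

44

Descriptor: ack at 0 (size 4, align 4) → ends 4; ttl at 4 (size 2, align 2) → ends 6; src at 6 (size 1, align 1) → ends 7; tail pad 1 to reach multiple of 4; total 8 bytes, alignment 4
crc at 0 (size 4, align 2) → ends 4
reserved at 4 (size 26, align 2) → ends 30
offset at 30 (size 14, align 2) → ends 44
n_entries at 44 (size 8, align 2) → ends 52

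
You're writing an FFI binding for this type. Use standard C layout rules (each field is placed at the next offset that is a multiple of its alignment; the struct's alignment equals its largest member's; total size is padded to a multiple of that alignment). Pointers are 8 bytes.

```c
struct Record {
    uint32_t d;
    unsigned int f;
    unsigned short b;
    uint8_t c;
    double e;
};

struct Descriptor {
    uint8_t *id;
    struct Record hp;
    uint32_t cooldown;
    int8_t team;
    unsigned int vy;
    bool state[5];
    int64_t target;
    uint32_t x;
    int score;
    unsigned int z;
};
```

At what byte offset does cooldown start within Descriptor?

32

Record: 0..4  d  (4B, 4-aligned); 4..8  f  (4B, 4-aligned); 8..10  b  (2B, 2-aligned); 10..11  c  (1B, 1-aligned); 11..16  -- padding (5B); 16..24  e  (8B, 8-aligned); sizeof = 24, alignof = 8
0..8  id  (8B, 8-aligned)
8..32  hp  (24B, 8-aligned)
32..36  cooldown  (4B, 4-aligned)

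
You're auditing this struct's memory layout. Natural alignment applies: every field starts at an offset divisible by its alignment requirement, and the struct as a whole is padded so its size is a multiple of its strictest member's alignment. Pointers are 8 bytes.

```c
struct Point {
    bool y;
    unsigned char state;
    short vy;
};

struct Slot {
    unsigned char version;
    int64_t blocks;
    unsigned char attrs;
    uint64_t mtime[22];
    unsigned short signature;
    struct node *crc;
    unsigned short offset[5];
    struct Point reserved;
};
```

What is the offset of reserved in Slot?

226

Point: @0: y [1B, align 1] → 1; @1: state [1B, align 1] → 2; @2: vy [2B, align 2] → 4; size 4, align 2
@0: version [1B, align 1] → 1
+7 pad (align 8)
@8: blocks [8B, align 8] → 16
@16: attrs [1B, align 1] → 17
+7 pad (align 8)
@24: mtime [176B, align 8] → 200
@200: signature [2B, align 2] → 202
+6 pad (align 8)
@208: crc [8B, align 8] → 216
@216: offset [10B, align 2] → 226
@226: reserved [4B, align 2] → 230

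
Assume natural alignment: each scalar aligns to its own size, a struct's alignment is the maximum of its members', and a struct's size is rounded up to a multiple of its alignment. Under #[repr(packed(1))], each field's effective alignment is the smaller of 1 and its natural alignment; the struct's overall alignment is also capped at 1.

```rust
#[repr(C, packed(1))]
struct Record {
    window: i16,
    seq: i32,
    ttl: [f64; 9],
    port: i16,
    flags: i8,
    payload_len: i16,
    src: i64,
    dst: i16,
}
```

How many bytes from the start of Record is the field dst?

91

@0: window [2B, align 1] → 2
@2: seq [4B, align 1] → 6
@6: ttl [72B, align 1] → 78
@78: port [2B, align 1] → 80
@80: flags [1B, align 1] → 81
@81: payload_len [2B, align 1] → 83
@83: src [8B, align 1] → 91
@91: dst [2B, align 1] → 93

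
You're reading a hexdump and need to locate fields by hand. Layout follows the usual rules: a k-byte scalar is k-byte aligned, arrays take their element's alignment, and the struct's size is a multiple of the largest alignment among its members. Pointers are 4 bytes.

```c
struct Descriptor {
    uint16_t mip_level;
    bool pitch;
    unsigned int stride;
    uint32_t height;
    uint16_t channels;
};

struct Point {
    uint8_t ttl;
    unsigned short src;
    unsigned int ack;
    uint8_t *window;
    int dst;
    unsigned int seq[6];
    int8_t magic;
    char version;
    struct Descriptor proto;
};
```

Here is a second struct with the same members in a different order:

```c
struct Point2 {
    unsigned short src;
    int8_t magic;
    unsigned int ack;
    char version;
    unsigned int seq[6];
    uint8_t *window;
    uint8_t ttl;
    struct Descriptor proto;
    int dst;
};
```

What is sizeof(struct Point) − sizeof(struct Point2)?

-4

Descriptor: @0: mip_level [2B, align 2] → 2; @2: pitch [1B, align 1] → 3; +1 pad (align 4); @4: stride [4B, align 4] → 8; @8: height [4B, align 4] → 12; @12: channels [2B, align 2] → 14; +2 tail pad (align 4); size 16, align 4
@0: ttl [1B, align 1] → 1
+1 pad (align 2)
@2: src [2B, align 2] → 4
@4: ack [4B, align 4] → 8
@8: window [4B, align 4] → 12
@12: dst [4B, align 4] → 16
@16: seq [24B, align 4] → 40
@40: magic [1B, align 1] → 41
@41: version [1B, align 1] → 42
+2 pad (align 4)
@44: proto [16B, align 4] → 60
size 60, align 4
— Point2 —
@0: src [2B, align 2] → 2
@2: magic [1B, align 1] → 3
+1 pad (align 4)
@4: ack [4B, align 4] → 8
@8: version [1B, align 1] → 9
+3 pad (align 4)
@12: seq [24B, align 4] → 36
@36: window [4B, align 4] → 40
@40: ttl [1B, align 1] → 41
+3 pad (align 4)
@44: proto [16B, align 4] → 60
@60: dst [4B, align 4] → 64
size 64, align 4
60 − 64 = -4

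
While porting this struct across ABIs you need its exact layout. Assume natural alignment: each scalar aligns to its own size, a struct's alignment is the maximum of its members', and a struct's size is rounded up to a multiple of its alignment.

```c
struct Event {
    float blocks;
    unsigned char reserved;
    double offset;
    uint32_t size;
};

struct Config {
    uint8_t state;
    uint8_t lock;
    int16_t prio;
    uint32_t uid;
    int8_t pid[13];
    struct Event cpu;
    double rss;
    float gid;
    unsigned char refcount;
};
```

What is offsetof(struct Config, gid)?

Event: blocks at 0 (size 4, align 4) → ends 4; reserved at 4 (size 1, align 1) → ends 5; pad 3 to align 8 for offset; offset at 8 (size 8, align 8) → ends 16; size at 16 (size 4, align 4) → ends 20; tail pad 4 to reach multiple of 8; total 24 bytes, alignment 8
state at 0 (size 1, align 1) → ends 1
lock at 1 (size 1, align 1) → ends 2
prio at 2 (size 2, align 2) → ends 4
uid at 4 (size 4, align 4) → ends 8
pid at 8 (size 13, align 1) → ends 21
pad 3 to align 8 for cpu
cpu at 24 (size 24, align 8) → ends 48
rss at 48 (size 8, align 8) → ends 56
gid at 56 (size 4, align 4) → ends 60

56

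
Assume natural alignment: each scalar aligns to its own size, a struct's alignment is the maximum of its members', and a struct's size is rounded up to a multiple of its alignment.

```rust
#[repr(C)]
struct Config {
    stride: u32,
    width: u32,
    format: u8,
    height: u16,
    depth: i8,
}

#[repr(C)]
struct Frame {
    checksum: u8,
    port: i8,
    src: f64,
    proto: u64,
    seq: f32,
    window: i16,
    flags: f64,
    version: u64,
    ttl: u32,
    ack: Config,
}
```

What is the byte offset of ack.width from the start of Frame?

Config: 0..4  stride  (4B, 4-aligned); 4..8  width  (4B, 4-aligned); 8..9  format  (1B, 1-aligned); 9..10  -- padding (1B); 10..12  height  (2B, 2-aligned); 12..13  depth  (1B, 1-aligned); 13..16  -- tail padding (3B); sizeof = 16, alignof = 4
0..1  checksum  (1B, 1-aligned)
1..2  port  (1B, 1-aligned)
2..8  -- padding (6B)
8..16  src  (8B, 8-aligned)
16..24  proto  (8B, 8-aligned)
24..28  seq  (4B, 4-aligned)
28..30  window  (2B, 2-aligned)
30..32  -- padding (2B)
32..40  flags  (8B, 8-aligned)
40..48  version  (8B, 8-aligned)
48..52  ttl  (4B, 4-aligned)
52..68  ack  (16B, 4-aligned)
within Config: width at 4
52 + 4 = 56

56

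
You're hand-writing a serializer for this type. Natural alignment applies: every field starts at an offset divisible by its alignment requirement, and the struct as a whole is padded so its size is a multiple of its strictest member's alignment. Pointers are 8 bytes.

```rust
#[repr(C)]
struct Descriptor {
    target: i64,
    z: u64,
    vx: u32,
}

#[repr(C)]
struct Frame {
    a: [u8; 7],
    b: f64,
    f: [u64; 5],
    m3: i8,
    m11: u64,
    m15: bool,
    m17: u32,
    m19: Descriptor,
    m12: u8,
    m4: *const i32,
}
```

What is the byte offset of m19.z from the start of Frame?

Descriptor: @0: target [8B, align 8] → 8; @8: z [8B, align 8] → 16; @16: vx [4B, align 4] → 20; +4 tail pad (align 8); size 24, align 8
@0: a [7B, align 1] → 7
+1 pad (align 8)
@8: b [8B, align 8] → 16
@16: f [40B, align 8] → 56
@56: m3 [1B, align 1] → 57
+7 pad (align 8)
@64: m11 [8B, align 8] → 72
@72: m15 [1B, align 1] → 73
+3 pad (align 4)
@76: m17 [4B, align 4] → 80
@80: m19 [24B, align 8] → 104
within Descriptor: z at 8
80 + 8 = 88

88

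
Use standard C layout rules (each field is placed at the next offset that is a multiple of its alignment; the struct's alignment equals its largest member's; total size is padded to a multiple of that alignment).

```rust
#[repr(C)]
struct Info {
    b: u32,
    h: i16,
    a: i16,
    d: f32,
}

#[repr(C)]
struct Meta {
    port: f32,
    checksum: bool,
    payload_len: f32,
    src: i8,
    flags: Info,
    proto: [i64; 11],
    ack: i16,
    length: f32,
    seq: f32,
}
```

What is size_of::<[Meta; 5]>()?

Info: b at 0 (size 4, align 4) → ends 4; h at 4 (size 2, align 2) → ends 6; a at 6 (size 2, align 2) → ends 8; d at 8 (size 4, align 4) → ends 12; total 12 bytes, alignment 4
port at 0 (size 4, align 4) → ends 4
checksum at 4 (size 1, align 1) → ends 5
pad 3 to align 4 for payload_len
payload_len at 8 (size 4, align 4) → ends 12
src at 12 (size 1, align 1) → ends 13
pad 3 to align 4 for flags
flags at 16 (size 12, align 4) → ends 28
pad 4 to align 8 for proto
proto at 32 (size 88, align 8) → ends 120
ack at 120 (size 2, align 2) → ends 122
pad 2 to align 4 for length
length at 124 (size 4, align 4) → ends 128
seq at 128 (size 4, align 4) → ends 132
tail pad 4 to reach multiple of 8
total 136 bytes, alignment 8
array of 5: 5 × 136 = 680

680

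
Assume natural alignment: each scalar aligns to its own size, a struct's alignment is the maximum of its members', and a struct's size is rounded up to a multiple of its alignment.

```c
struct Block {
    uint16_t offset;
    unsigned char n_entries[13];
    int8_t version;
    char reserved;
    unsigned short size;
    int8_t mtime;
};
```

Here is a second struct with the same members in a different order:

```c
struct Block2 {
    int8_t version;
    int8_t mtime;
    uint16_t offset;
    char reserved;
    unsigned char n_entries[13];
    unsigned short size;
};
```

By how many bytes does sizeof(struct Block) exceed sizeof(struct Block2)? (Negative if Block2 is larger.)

2

0..2  offset  (2B, 2-aligned)
2..15  n_entries  (13B, 1-aligned)
15..16  version  (1B, 1-aligned)
16..17  reserved  (1B, 1-aligned)
17..18  -- padding (1B)
18..20  size  (2B, 2-aligned)
20..21  mtime  (1B, 1-aligned)
21..22  -- tail padding (1B)
sizeof = 22, alignof = 2
— Block2 —
0..1  version  (1B, 1-aligned)
1..2  mtime  (1B, 1-aligned)
2..4  offset  (2B, 2-aligned)
4..5  reserved  (1B, 1-aligned)
5..18  n_entries  (13B, 1-aligned)
18..20  size  (2B, 2-aligned)
sizeof = 20, alignof = 2
22 − 20 = 2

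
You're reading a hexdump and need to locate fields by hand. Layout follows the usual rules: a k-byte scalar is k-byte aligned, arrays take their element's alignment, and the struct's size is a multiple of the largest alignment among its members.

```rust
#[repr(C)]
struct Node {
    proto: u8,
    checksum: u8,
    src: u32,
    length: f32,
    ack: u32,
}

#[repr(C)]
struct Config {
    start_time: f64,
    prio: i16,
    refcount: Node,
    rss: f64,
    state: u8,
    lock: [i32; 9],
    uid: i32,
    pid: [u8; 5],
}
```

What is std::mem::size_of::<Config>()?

Node: 0..1  proto  (1B, 1-aligned); 1..2  checksum  (1B, 1-aligned); 2..4  -- padding (2B); 4..8  src  (4B, 4-aligned); 8..12  length  (4B, 4-aligned); 12..16  ack  (4B, 4-aligned); sizeof = 16, alignof = 4
0..8  start_time  (8B, 8-aligned)
8..10  prio  (2B, 2-aligned)
10..12  -- padding (2B)
12..28  refcount  (16B, 4-aligned)
28..32  -- padding (4B)
32..40  rss  (8B, 8-aligned)
40..41  state  (1B, 1-aligned)
41..44  -- padding (3B)
44..80  lock  (36B, 4-aligned)
80..84  uid  (4B, 4-aligned)
84..89  pid  (5B, 1-aligned)
89..96  -- tail padding (7B)
sizeof = 96, alignof = 8

96 bytes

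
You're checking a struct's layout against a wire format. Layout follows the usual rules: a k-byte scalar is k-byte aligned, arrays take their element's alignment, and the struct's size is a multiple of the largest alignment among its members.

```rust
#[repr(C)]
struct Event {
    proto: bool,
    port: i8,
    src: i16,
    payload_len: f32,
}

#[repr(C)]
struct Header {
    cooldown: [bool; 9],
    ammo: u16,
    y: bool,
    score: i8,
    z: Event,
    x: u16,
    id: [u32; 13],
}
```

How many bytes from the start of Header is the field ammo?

Event: 0..1  proto  (1B, 1-aligned); 1..2  port  (1B, 1-aligned); 2..4  src  (2B, 2-aligned); 4..8  payload_len  (4B, 4-aligned); sizeof = 8, alignof = 4
0..9  cooldown  (9B, 1-aligned)
9..10  -- padding (1B)
10..12  ammo  (2B, 2-aligned)

10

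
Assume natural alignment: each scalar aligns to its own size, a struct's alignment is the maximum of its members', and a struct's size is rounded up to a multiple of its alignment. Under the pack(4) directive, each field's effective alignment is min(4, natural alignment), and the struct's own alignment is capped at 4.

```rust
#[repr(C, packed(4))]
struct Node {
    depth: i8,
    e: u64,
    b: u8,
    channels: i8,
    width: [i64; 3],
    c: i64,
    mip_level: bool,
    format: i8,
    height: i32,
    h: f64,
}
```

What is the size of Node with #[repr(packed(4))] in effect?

depth at 0 (size 1, align 1) → ends 1
pad 3 to align 4 for e
e at 4 (size 8, align 4) → ends 12
b at 12 (size 1, align 1) → ends 13
channels at 13 (size 1, align 1) → ends 14
pad 2 to align 4 for width
width at 16 (size 24, align 4) → ends 40
c at 40 (size 8, align 4) → ends 48
mip_level at 48 (size 1, align 1) → ends 49
format at 49 (size 1, align 1) → ends 50
pad 2 to align 4 for height
height at 52 (size 4, align 4) → ends 56
h at 56 (size 8, align 4) → ends 64
total 64 bytes, alignment 4

64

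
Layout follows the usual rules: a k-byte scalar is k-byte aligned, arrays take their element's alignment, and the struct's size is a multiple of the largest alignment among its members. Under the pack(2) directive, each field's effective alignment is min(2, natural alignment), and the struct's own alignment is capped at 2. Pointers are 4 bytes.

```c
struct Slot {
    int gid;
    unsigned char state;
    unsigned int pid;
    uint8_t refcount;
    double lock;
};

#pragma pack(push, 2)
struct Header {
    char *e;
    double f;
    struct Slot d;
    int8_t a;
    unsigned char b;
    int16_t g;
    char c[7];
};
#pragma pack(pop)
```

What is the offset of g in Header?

38

Slot: gid at 0 (size 4, align 4) → ends 4; state at 4 (size 1, align 1) → ends 5; pad 3 to align 4 for pid; pid at 8 (size 4, align 4) → ends 12; refcount at 12 (size 1, align 1) → ends 13; pad 3 to align 8 for lock; lock at 16 (size 8, align 8) → ends 24; total 24 bytes, alignment 8
e at 0 (size 4, align 2) → ends 4
f at 4 (size 8, align 2) → ends 12
d at 12 (size 24, align 2) → ends 36
a at 36 (size 1, align 1) → ends 37
b at 37 (size 1, align 1) → ends 38
g at 38 (size 2, align 2) → ends 40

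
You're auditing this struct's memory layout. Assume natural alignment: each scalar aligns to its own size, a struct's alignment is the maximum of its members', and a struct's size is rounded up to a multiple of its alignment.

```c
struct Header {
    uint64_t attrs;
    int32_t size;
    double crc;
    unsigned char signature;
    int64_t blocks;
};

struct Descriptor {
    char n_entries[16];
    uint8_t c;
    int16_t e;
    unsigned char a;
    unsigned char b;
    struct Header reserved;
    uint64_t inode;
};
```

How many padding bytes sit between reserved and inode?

Header: 0..8  attrs  (8B, 8-aligned); 8..12  size  (4B, 4-aligned); 12..16  -- padding (4B); 16..24  crc  (8B, 8-aligned); 24..25  signature  (1B, 1-aligned); 25..32  -- padding (7B); 32..40  blocks  (8B, 8-aligned); sizeof = 40, alignof = 8
0..16  n_entries  (16B, 1-aligned)
16..17  c  (1B, 1-aligned)
17..18  -- padding (1B)
18..20  e  (2B, 2-aligned)
20..21  a  (1B, 1-aligned)
21..22  b  (1B, 1-aligned)
22..24  -- padding (2B)
24..64  reserved  (40B, 8-aligned)
64..72  inode  (8B, 8-aligned)

0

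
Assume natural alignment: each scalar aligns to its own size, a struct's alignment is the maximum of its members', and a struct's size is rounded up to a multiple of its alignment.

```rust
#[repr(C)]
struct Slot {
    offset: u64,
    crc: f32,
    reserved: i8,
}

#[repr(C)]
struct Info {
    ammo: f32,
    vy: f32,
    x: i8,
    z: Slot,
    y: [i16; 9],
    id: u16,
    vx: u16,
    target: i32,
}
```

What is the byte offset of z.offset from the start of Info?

Slot: offset at 0 (size 8, align 8) → ends 8; crc at 8 (size 4, align 4) → ends 12; reserved at 12 (size 1, align 1) → ends 13; tail pad 3 to reach multiple of 8; total 16 bytes, alignment 8
ammo at 0 (size 4, align 4) → ends 4
vy at 4 (size 4, align 4) → ends 8
x at 8 (size 1, align 1) → ends 9
pad 7 to align 8 for z
z at 16 (size 16, align 8) → ends 32
within Slot: offset at 0
16 + 0 = 16

16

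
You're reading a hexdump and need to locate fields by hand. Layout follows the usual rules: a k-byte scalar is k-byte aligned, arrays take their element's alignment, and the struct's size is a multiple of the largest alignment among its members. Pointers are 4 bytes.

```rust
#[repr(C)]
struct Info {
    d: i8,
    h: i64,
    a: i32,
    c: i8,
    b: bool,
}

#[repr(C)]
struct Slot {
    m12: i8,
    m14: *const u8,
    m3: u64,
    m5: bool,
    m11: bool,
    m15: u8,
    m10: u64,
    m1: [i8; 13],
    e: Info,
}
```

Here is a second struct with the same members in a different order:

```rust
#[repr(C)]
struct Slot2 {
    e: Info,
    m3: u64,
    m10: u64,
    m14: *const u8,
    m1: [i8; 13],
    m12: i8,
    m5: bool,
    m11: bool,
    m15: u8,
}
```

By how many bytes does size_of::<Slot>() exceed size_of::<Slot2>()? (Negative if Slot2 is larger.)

Info: 0..1  d  (1B, 1-aligned); 1..8  -- padding (7B); 8..16  h  (8B, 8-aligned); 16..20  a  (4B, 4-aligned); 20..21  c  (1B, 1-aligned); 21..22  b  (1B, 1-aligned); 22..24  -- tail padding (2B); sizeof = 24, alignof = 8
0..1  m12  (1B, 1-aligned)
1..4  -- padding (3B)
4..8  m14  (4B, 4-aligned)
8..16  m3  (8B, 8-aligned)
16..17  m5  (1B, 1-aligned)
17..18  m11  (1B, 1-aligned)
18..19  m15  (1B, 1-aligned)
19..24  -- padding (5B)
24..32  m10  (8B, 8-aligned)
32..45  m1  (13B, 1-aligned)
45..48  -- padding (3B)
48..72  e  (24B, 8-aligned)
sizeof = 72, alignof = 8
— Slot2 —
0..24  e  (24B, 8-aligned)
24..32  m3  (8B, 8-aligned)
32..40  m10  (8B, 8-aligned)
40..44  m14  (4B, 4-aligned)
44..57  m1  (13B, 1-aligned)
57..58  m12  (1B, 1-aligned)
58..59  m5  (1B, 1-aligned)
59..60  m11  (1B, 1-aligned)
60..61  m15  (1B, 1-aligned)
61..64  -- tail padding (3B)
sizeof = 64, alignof = 8
72 − 64 = 8

8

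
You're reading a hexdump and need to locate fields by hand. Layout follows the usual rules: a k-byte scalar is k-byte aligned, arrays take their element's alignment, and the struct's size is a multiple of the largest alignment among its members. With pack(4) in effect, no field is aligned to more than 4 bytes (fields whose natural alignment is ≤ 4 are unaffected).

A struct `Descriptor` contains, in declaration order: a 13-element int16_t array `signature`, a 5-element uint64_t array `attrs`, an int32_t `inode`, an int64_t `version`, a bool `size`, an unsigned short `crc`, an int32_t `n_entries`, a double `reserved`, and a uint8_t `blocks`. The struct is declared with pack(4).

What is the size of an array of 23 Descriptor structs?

2300

signature at 0 (size 26, align 2) → ends 26
pad 2 to align 4 for attrs
attrs at 28 (size 40, align 4) → ends 68
inode at 68 (size 4, align 4) → ends 72
version at 72 (size 8, align 4) → ends 80
size at 80 (size 1, align 1) → ends 81
pad 1 to align 2 for crc
crc at 82 (size 2, align 2) → ends 84
n_entries at 84 (size 4, align 4) → ends 88
reserved at 88 (size 8, align 4) → ends 96
blocks at 96 (size 1, align 1) → ends 97
tail pad 3 to reach multiple of 4
total 100 bytes, alignment 4
array of 23: 23 × 100 = 2300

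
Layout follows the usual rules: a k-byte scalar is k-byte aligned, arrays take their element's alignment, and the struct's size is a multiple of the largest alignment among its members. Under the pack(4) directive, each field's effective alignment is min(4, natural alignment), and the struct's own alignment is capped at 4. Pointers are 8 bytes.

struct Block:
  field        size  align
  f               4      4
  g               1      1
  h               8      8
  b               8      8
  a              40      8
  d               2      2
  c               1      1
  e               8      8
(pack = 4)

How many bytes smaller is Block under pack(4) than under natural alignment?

natural layout:
  @0: f [4B, align 4] → 4
  @4: g [1B, align 1] → 5
  +3 pad (align 8)
  @8: h [8B, align 8] → 16
  @16: b [8B, align 8] → 24
  @24: a [40B, align 8] → 64
  @64: d [2B, align 2] → 66
  @66: c [1B, align 1] → 67
  +5 pad (align 8)
  @72: e [8B, align 8] → 80
  size 80, align 8
packed(4) layout:
  @0: f [4B, align 4] → 4
  @4: g [1B, align 1] → 5
  +3 pad (align 4)
  @8: h [8B, align 4] → 16
  @16: b [8B, align 4] → 24
  @24: a [40B, align 4] → 64
  @64: d [2B, align 2] → 66
  @66: c [1B, align 1] → 67
  +1 pad (align 4)
  @68: e [8B, align 4] → 76
  size 76, align 4
80 − 76 = 4

4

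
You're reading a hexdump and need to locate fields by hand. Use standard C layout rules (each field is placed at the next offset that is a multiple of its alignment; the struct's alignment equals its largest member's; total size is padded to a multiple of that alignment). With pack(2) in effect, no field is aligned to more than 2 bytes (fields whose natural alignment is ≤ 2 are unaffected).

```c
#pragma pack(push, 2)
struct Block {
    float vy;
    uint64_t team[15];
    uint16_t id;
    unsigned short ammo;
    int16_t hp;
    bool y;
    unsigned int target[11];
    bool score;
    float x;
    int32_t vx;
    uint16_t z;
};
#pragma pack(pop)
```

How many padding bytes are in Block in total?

@0: vy [4B, align 2] → 4
@4: team [120B, align 2] → 124
@124: id [2B, align 2] → 126
@126: ammo [2B, align 2] → 128
@128: hp [2B, align 2] → 130
@130: y [1B, align 1] → 131
+1 pad (align 2)
@132: target [44B, align 2] → 176
@176: score [1B, align 1] → 177
+1 pad (align 2)
@178: x [4B, align 2] → 182
@182: vx [4B, align 2] → 186
@186: z [2B, align 2] → 188
size 188, align 2
data bytes 186, size 188 → padding 2

2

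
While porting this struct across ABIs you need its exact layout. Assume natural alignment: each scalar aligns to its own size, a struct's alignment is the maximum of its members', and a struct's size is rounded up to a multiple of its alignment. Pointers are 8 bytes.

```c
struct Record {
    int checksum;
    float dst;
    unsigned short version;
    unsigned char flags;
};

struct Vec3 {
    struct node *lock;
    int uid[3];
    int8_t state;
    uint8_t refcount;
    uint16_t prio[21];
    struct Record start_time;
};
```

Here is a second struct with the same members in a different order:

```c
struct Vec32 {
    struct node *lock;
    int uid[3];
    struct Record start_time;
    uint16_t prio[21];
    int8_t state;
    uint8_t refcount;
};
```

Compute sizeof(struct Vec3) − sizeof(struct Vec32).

0

Record: checksum at 0 (size 4, align 4) → ends 4; dst at 4 (size 4, align 4) → ends 8; version at 8 (size 2, align 2) → ends 10; flags at 10 (size 1, align 1) → ends 11; tail pad 1 to reach multiple of 4; total 12 bytes, alignment 4
lock at 0 (size 8, align 8) → ends 8
uid at 8 (size 12, align 4) → ends 20
state at 20 (size 1, align 1) → ends 21
refcount at 21 (size 1, align 1) → ends 22
prio at 22 (size 42, align 2) → ends 64
start_time at 64 (size 12, align 4) → ends 76
tail pad 4 to reach multiple of 8
total 80 bytes, alignment 8
— Vec32 —
lock at 0 (size 8, align 8) → ends 8
uid at 8 (size 12, align 4) → ends 20
start_time at 20 (size 12, align 4) → ends 32
prio at 32 (size 42, align 2) → ends 74
state at 74 (size 1, align 1) → ends 75
refcount at 75 (size 1, align 1) → ends 76
tail pad 4 to reach multiple of 8
total 80 bytes, alignment 8
80 − 80 = 0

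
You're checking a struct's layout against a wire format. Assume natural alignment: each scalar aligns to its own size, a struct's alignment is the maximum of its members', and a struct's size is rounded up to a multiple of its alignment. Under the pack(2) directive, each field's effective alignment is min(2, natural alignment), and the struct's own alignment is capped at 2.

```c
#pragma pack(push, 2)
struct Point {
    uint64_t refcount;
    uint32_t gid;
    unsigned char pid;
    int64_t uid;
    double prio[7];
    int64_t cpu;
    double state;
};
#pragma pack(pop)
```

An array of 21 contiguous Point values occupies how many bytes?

0..8  refcount  (8B, 2-aligned)
8..12  gid  (4B, 2-aligned)
12..13  pid  (1B, 1-aligned)
13..14  -- padding (1B)
14..22  uid  (8B, 2-aligned)
22..78  prio  (56B, 2-aligned)
78..86  cpu  (8B, 2-aligned)
86..94  state  (8B, 2-aligned)
sizeof = 94, alignof = 2
array of 21: 21 × 94 = 1974

1974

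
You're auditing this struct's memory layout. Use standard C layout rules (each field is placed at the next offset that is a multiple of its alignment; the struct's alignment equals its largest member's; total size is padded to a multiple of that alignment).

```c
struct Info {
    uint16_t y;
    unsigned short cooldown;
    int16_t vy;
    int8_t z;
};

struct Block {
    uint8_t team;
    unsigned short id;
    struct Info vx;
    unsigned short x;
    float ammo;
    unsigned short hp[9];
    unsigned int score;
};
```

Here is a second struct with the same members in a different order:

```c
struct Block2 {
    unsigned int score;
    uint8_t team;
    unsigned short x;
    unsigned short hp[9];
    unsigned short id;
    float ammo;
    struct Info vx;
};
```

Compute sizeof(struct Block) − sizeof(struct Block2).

4

Info: y at 0 (size 2, align 2) → ends 2; cooldown at 2 (size 2, align 2) → ends 4; vy at 4 (size 2, align 2) → ends 6; z at 6 (size 1, align 1) → ends 7; tail pad 1 to reach multiple of 2; total 8 bytes, alignment 2
team at 0 (size 1, align 1) → ends 1
pad 1 to align 2 for id
id at 2 (size 2, align 2) → ends 4
vx at 4 (size 8, align 2) → ends 12
x at 12 (size 2, align 2) → ends 14
pad 2 to align 4 for ammo
ammo at 16 (size 4, align 4) → ends 20
hp at 20 (size 18, align 2) → ends 38
pad 2 to align 4 for score
score at 40 (size 4, align 4) → ends 44
total 44 bytes, alignment 4
— Block2 —
score at 0 (size 4, align 4) → ends 4
team at 4 (size 1, align 1) → ends 5
pad 1 to align 2 for x
x at 6 (size 2, align 2) → ends 8
hp at 8 (size 18, align 2) → ends 26
id at 26 (size 2, align 2) → ends 28
ammo at 28 (size 4, align 4) → ends 32
vx at 32 (size 8, align 2) → ends 40
total 40 bytes, alignment 4
44 − 40 = 4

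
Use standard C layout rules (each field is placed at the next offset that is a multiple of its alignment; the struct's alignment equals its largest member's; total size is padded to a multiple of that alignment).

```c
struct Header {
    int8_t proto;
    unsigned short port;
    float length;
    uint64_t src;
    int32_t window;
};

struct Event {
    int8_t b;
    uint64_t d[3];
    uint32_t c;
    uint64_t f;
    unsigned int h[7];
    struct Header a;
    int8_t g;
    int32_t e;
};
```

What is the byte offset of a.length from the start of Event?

Header: proto at 0 (size 1, align 1) → ends 1; pad 1 to align 2 for port; port at 2 (size 2, align 2) → ends 4; length at 4 (size 4, align 4) → ends 8; src at 8 (size 8, align 8) → ends 16; window at 16 (size 4, align 4) → ends 20; tail pad 4 to reach multiple of 8; total 24 bytes, alignment 8
b at 0 (size 1, align 1) → ends 1
pad 7 to align 8 for d
d at 8 (size 24, align 8) → ends 32
c at 32 (size 4, align 4) → ends 36
pad 4 to align 8 for f
f at 40 (size 8, align 8) → ends 48
h at 48 (size 28, align 4) → ends 76
pad 4 to align 8 for a
a at 80 (size 24, align 8) → ends 104
within Header: length at 4
80 + 4 = 84

84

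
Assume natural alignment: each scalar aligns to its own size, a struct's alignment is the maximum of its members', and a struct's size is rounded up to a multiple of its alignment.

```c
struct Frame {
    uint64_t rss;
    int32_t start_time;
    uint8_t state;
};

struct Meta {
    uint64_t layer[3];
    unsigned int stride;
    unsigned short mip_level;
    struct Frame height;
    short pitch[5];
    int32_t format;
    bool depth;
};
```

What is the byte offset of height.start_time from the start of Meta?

40

Frame: 0..8  rss  (8B, 8-aligned); 8..12  start_time  (4B, 4-aligned); 12..13  state  (1B, 1-aligned); 13..16  -- tail padding (3B); sizeof = 16, alignof = 8
0..24  layer  (24B, 8-aligned)
24..28  stride  (4B, 4-aligned)
28..30  mip_level  (2B, 2-aligned)
30..32  -- padding (2B)
32..48  height  (16B, 8-aligned)
within Frame: start_time at 8
32 + 8 = 40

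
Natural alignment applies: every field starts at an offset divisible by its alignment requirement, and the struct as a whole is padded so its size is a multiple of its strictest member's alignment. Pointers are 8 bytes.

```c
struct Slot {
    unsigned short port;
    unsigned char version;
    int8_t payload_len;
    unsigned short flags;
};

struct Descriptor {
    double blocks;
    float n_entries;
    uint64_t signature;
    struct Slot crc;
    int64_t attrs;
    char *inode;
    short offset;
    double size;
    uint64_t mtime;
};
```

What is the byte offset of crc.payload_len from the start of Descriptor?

Slot: @0: port [2B, align 2] → 2; @2: version [1B, align 1] → 3; @3: payload_len [1B, align 1] → 4; @4: flags [2B, align 2] → 6; size 6, align 2
@0: blocks [8B, align 8] → 8
@8: n_entries [4B, align 4] → 12
+4 pad (align 8)
@16: signature [8B, align 8] → 24
@24: crc [6B, align 2] → 30
within Slot: payload_len at 3
24 + 3 = 27

27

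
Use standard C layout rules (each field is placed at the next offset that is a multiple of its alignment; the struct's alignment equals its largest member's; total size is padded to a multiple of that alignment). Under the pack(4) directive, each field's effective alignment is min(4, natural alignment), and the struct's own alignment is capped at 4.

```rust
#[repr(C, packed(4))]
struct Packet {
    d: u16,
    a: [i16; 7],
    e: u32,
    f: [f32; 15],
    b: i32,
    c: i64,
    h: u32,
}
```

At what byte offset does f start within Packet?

20

d at 0 (size 2, align 2) → ends 2
a at 2 (size 14, align 2) → ends 16
e at 16 (size 4, align 4) → ends 20
f at 20 (size 60, align 4) → ends 80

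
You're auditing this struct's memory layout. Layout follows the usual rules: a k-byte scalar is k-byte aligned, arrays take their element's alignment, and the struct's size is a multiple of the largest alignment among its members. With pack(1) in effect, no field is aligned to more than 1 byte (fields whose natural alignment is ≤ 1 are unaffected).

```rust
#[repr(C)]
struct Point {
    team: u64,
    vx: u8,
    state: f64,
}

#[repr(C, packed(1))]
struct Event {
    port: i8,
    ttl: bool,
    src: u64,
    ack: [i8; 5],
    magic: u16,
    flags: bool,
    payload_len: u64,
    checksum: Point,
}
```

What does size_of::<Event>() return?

50

Point: @0: team [8B, align 8] → 8; @8: vx [1B, align 1] → 9; +7 pad (align 8); @16: state [8B, align 8] → 24; size 24, align 8
@0: port [1B, align 1] → 1
@1: ttl [1B, align 1] → 2
@2: src [8B, align 1] → 10
@10: ack [5B, align 1] → 15
@15: magic [2B, align 1] → 17
@17: flags [1B, align 1] → 18
@18: payload_len [8B, align 1] → 26
@26: checksum [24B, align 1] → 50
size 50, align 1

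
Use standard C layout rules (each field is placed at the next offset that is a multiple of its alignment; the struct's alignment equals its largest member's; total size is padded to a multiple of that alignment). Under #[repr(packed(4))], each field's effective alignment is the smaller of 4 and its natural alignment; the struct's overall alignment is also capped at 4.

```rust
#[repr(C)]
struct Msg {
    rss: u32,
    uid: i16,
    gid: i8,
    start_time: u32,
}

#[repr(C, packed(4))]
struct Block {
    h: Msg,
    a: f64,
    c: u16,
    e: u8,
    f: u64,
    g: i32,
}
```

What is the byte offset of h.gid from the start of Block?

Msg: 0..4  rss  (4B, 4-aligned); 4..6  uid  (2B, 2-aligned); 6..7  gid  (1B, 1-aligned); 7..8  -- padding (1B); 8..12  start_time  (4B, 4-aligned); sizeof = 12, alignof = 4
0..12  h  (12B, 4-aligned)
within Msg: gid at 6
0 + 6 = 6

6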